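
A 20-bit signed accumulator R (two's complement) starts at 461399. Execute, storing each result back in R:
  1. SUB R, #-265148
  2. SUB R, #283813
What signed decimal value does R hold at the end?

Start: R = 461399 = 01110000101001010111.
R = 461399 − (-265148) = 726547; wraps to -322029 = 10110001011000010011
R = -322029 − 283813 = -605842; wraps to 442734 = 01101100000101101110

442734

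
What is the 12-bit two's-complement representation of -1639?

|-1639| = 1639 = 011001100111 in 12 bits.
Invert the bits: 100110011000. Add 1: 100110011001.
Check: 100110011001 reads as 2457 − 4096 = -1639.

100110011001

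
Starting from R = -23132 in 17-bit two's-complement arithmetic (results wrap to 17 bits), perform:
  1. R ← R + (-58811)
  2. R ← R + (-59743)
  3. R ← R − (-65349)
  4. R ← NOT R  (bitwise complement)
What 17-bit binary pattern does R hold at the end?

10010101000110000

Start: R = -23132 = 11010010110100100.
R = -23132 + (-58811) = -81943; wraps to 49129 = 01011111111101001
R = 49129 + (-59743) = -10614 = 11101011010001010
R = -10614 − (-65349) = 54735 = 01101010111001111
R = NOT 01101010111001111 = 10010101000110000 = -54736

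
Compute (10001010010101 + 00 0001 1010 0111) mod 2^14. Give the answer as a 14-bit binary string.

  10001010010101
+ 00000110100111
= 10010000111100

10010000111100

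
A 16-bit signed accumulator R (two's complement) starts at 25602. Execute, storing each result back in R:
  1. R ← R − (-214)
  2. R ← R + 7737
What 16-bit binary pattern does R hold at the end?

Start: R = 25602 = 0110010000000010.
R = 25602 − (-214) = 25816 = 0110010011011000
R = 25816 + 7737 = 33553; wraps to -31983 = 1000001100010001

1000001100010001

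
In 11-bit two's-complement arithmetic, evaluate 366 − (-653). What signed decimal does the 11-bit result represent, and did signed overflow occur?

366 → 00101101110
-653 → 10101110011
Subtract via negate-and-add: invert 10101110011 + 1 = 01010001101 (i.e. 653).
  00101101110
+ 01010001101
= 01111111011
Result 01111111011: MSB = 0 → value 1019.
Both addends (after negating the subtrahend) are non-negative and so is the stored result: no signed overflow.

1019; no overflow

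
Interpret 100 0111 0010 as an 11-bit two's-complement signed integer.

MSB is 1, so the value is negative.
Unsigned reading: 1138. Subtract 2^11 = 2048: 1138 − 2048 = -910.

-910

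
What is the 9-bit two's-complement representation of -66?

110111110

|-66| = 66 = 001000010 in 9 bits.
Invert the bits: 110111101. Add 1: 110111110.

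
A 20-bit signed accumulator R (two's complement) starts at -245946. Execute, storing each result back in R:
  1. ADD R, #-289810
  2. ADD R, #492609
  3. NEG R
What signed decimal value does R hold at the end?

43147

Start: R = -245946 = 11000011111101000110.
R = -245946 + (-289810) = -535756; wraps to 512820 = 01111101001100110100
R = 512820 + 492609 = 1005429; wraps to -43147 = 11110101011101110101
R = −(-43147) = 43147 = 00001010100010001011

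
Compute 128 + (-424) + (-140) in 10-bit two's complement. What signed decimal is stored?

-436

128 + (-424) = -296 (1011011000)
-296 + (-140) = -436 (1001001100)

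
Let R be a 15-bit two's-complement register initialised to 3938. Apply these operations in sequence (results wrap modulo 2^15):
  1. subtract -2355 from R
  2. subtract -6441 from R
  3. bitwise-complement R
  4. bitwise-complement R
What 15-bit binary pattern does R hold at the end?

011000110111110

Start: R = 3938 = 000111101100010.
R = 3938 − (-2355) = 6293 = 001100010010101
R = 6293 − (-6441) = 12734 = 011000110111110
R = NOT 011000110111110 = 100111001000001 = -12735
R = NOT 100111001000001 = 011000110111110 = 12734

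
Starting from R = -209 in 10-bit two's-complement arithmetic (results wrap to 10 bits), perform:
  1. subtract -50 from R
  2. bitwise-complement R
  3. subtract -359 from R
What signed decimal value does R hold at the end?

-507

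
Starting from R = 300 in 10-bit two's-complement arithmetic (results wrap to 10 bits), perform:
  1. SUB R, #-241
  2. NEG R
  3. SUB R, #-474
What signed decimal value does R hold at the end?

-67

Start: R = 300 = 0100101100.
R = 300 − (-241) = 541; wraps to -483 = 1000011101
R = −(-483) = 483 = 0111100011
R = 483 − (-474) = 957; wraps to -67 = 1110111101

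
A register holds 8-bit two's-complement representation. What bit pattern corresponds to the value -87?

10101001

|-87| = 87 = 01010111 in 8 bits.
Invert the bits: 10101000. Add 1: 10101001.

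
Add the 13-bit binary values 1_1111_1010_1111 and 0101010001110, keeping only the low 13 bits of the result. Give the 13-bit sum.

0101000111101

  1111110101111
+ 0101010001110
= 0101000111101  (discard carry-out 1)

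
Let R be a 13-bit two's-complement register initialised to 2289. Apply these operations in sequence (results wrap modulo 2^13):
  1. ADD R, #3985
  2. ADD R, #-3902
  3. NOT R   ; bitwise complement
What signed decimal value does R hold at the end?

Start: R = 2289 = 0100011110001.
R = 2289 + 3985 = 6274; wraps to -1918 = 1100010000010
R = -1918 + (-3902) = -5820; wraps to 2372 = 0100101000100
R = NOT 0100101000100 = 1011010111011 = -2373

-2373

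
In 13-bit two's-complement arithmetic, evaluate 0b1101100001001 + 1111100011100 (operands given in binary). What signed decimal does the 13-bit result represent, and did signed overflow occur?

0b1101100001001 → 1101100001001 = -1271 (signed)
1111100011100 = -228 (signed)
  1101100001001
+ 1111100011100
= 1101000100101  (discard carry-out 1)
Result 1101000100101: MSB = 1 → 6693 − 8192 = -1499.
Both addends are negative and so is the stored result: no signed overflow.

-1499; no overflow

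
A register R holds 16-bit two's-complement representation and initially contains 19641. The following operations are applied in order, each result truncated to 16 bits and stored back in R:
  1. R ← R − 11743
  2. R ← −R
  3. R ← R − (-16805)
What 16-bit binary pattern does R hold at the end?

0010001011001011

Start: R = 19641 = 0100110010111001.
R = 19641 − 11743 = 7898 = 0001111011011010
R = −(7898) = -7898 = 1110000100100110
R = -7898 − (-16805) = 8907 = 0010001011001011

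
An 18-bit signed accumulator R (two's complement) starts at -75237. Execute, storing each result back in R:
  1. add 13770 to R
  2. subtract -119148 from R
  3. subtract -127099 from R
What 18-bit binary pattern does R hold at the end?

101101000111001100

Start: R = -75237 = 101101101000011011.
R = -75237 + 13770 = -61467 = 110000111111100101
R = -61467 − (-119148) = 57681 = 001110000101010001
R = 57681 − (-127099) = 184780; wraps to -77364 = 101101000111001100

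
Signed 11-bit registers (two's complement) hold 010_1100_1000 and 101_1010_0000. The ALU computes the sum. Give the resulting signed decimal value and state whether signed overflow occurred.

010_1100_1000 → 01011001000 = 712 (signed)
101_1010_0000 → 10110100000 = -608 (signed)
  01011001000
+ 10110100000
= 00001101000  (discard carry-out 1)
Result 00001101000: MSB = 0 → value 104.
Addends have opposite signs, so signed overflow cannot occur.

104; no overflow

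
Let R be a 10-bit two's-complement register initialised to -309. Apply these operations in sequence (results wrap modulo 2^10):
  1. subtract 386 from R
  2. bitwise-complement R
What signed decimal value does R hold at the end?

-330

Start: R = -309 = 1011001011.
R = -309 − 386 = -695; wraps to 329 = 0101001001
R = NOT 0101001001 = 1010110110 = -330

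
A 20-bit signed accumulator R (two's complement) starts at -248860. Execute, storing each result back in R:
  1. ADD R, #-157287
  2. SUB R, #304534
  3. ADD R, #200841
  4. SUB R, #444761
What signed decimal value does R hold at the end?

93975

Start: R = -248860 = 11000011001111100100.
R = -248860 + (-157287) = -406147 = 10011100110101111101
R = -406147 − 304534 = -710681; wraps to 337895 = 01010010011111100111
R = 337895 + 200841 = 538736; wraps to -509840 = 10000011100001110000
R = -509840 − 444761 = -954601; wraps to 93975 = 00010110111100010111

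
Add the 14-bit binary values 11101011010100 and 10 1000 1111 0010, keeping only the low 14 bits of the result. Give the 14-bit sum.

  11101011010100
+ 10100011110010
= 10001111000110  (discard carry-out 1)

10001111000110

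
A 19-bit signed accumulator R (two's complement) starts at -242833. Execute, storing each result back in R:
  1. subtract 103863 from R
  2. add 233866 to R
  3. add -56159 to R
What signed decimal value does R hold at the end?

Start: R = -242833 = 1000100101101101111.
R = -242833 − 103863 = -346696; wraps to 177592 = 0101011010110111000
R = 177592 + 233866 = 411458; wraps to -112830 = 1100100011101000010
R = -112830 + (-56159) = -168989 = 1010110101111100011

-168989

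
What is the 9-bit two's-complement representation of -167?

|-167| = 167 = 010100111 in 9 bits.
Invert the bits: 101011000. Add 1: 101011001.

101011001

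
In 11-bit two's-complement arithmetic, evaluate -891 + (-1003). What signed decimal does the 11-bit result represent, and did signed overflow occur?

154; overflow

-891 → 10010000101
-1003 → 10000010101
  10010000101
+ 10000010101
= 00010011010  (discard carry-out 1)
Result 00010011010: MSB = 0 → value 154.
Both addends are negative but the stored result is non-negative: signed overflow. The true value -891 + (-1003) = -1894 lies outside [-1024, 1023].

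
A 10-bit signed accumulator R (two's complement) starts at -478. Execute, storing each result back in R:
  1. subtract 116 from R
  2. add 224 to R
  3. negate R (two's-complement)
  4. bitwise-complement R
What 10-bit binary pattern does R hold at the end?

Start: R = -478 = 1000100010.
R = -478 − 116 = -594; wraps to 430 = 0110101110
R = 430 + 224 = 654; wraps to -370 = 1010001110
R = −(-370) = 370 = 0101110010
R = NOT 0101110010 = 1010001101 = -371

1010001101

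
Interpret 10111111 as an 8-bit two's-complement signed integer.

-65

MSB is 1, so the value is negative.
Unsigned reading: 191. Subtract 2^8 = 256: 191 − 256 = -65.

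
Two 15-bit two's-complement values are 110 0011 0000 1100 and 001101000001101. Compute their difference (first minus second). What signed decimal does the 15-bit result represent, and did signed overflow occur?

-14081; no overflow

110 0011 0000 1100 → 110001100001100 = -7412 (signed)
001101000001101 = 6669 (signed)
Subtract via negate-and-add: invert 001101000001101 + 1 = 110010111110011 (i.e. -6669).
  110001100001100
+ 110010111110011
= 100100011111111  (discard carry-out 1)
Result 100100011111111: MSB = 1 → 18687 − 32768 = -14081.
Both addends (after negating the subtrahend) are negative and so is the stored result: no signed overflow.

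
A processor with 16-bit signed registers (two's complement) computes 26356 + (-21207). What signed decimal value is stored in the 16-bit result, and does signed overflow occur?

26356 → 0110011011110100
-21207 → 1010110100101001
  0110011011110100
+ 1010110100101001
= 0001010000011101  (discard carry-out 1)
Result 0001010000011101: MSB = 0 → value 5149.
Addends have opposite signs, so signed overflow cannot occur.

5149; no overflow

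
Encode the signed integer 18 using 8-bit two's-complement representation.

00010010

18 is non-negative, so write it directly in 8 bits: 00010010.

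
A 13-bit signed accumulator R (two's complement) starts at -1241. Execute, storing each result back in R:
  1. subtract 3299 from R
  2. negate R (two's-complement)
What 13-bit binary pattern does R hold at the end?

Start: R = -1241 = 1101100100111.
R = -1241 − 3299 = -4540; wraps to 3652 = 0111001000100
R = −(3652) = -3652 = 1000110111100

1000110111100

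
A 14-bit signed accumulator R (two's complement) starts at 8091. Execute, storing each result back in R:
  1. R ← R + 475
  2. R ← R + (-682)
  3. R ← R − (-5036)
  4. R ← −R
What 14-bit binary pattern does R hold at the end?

00110110001000

Start: R = 8091 = 01111110011011.
R = 8091 + 475 = 8566; wraps to -7818 = 10000101110110
R = -7818 + (-682) = -8500; wraps to 7884 = 01111011001100
R = 7884 − (-5036) = 12920; wraps to -3464 = 11001001111000
R = −(-3464) = 3464 = 00110110001000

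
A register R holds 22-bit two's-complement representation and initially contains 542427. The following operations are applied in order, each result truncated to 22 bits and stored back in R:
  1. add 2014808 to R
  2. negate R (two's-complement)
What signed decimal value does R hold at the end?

1637069

Start: R = 542427 = 0010000100011011011011.
R = 542427 + 2014808 = 2557235; wraps to -1637069 = 1001110000010100110011
R = −(-1637069) = 1637069 = 0110001111101011001101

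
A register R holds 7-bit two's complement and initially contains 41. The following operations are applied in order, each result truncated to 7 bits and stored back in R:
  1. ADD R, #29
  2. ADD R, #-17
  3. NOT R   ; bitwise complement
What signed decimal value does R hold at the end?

-54

Start: R = 41 = 0101001.
R = 41 + 29 = 70; wraps to -58 = 1000110
R = -58 + (-17) = -75; wraps to 53 = 0110101
R = NOT 0110101 = 1001010 = -54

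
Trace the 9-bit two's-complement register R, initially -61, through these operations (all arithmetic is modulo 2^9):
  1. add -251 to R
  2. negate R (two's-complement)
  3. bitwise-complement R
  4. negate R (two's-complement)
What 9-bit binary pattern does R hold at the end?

Start: R = -61 = 111000011.
R = -61 + (-251) = -312; wraps to 200 = 011001000
R = −(200) = -200 = 100111000
R = NOT 100111000 = 011000111 = 199
R = −(199) = -199 = 100111001

100111001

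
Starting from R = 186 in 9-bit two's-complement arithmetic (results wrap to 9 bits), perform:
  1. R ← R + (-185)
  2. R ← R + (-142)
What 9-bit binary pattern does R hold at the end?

101110011

Start: R = 186 = 010111010.
R = 186 + (-185) = 1 = 000000001
R = 1 + (-142) = -141 = 101110011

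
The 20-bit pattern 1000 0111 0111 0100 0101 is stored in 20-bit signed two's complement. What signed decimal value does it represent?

-493755

MSB is 1, so the value is negative.
Invert: 01111000100010111010. Add 1: 01111000100010111011 = 493755. So the value is −493755.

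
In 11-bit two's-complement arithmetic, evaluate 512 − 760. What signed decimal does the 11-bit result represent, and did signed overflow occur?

-248; no overflow

512 → 01000000000
760 → 01011111000
Subtract via negate-and-add: invert 01011111000 + 1 = 10100001000 (i.e. -760).
  01000000000
+ 10100001000
= 11100001000
Result 11100001000: MSB = 1 → 1800 − 2048 = -248.
Addends (after negating the subtrahend) have opposite signs, so signed overflow cannot occur.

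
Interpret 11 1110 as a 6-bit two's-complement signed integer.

-2

MSB is 1, so the value is negative.
Invert: 000001. Add 1: 000010 = 2. So the value is −2.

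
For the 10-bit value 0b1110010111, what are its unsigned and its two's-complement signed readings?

unsigned = 919, signed = -105

Unsigned: 1110010111 = 919.
Signed: MSB=1 → 919 − 1024 = -105.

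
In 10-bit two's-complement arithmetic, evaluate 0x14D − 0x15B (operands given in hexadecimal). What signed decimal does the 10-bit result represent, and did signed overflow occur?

0x14D = 0101001101 = 333 (signed)
0x15B = 0101011011 = 347 (signed)
Subtract via negate-and-add: invert 0101011011 + 1 = 1010100101 (i.e. -347).
  0101001101
+ 1010100101
= 1111110010
Result 1111110010: MSB = 1 → 1010 − 1024 = -14.
Addends (after negating the subtrahend) have opposite signs, so signed overflow cannot occur.

-14; no overflow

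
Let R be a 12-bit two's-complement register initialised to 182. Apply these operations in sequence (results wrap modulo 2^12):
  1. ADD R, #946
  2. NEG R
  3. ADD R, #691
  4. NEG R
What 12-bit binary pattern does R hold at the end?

000110110101

Start: R = 182 = 000010110110.
R = 182 + 946 = 1128 = 010001101000
R = −(1128) = -1128 = 101110011000
R = -1128 + 691 = -437 = 111001001011
R = −(-437) = 437 = 000110110101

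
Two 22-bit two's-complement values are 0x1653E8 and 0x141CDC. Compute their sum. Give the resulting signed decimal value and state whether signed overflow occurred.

0x1653E8 = 0101100101001111101000 = 1463272 (signed)
0x141CDC = 0101000001110011011100 = 1318108 (signed)
  0101100101001111101000
+ 0101000001110011011100
= 1010100111000011000100
Result 1010100111000011000100: MSB = 1 → 2781380 − 4194304 = -1412924.
Both addends are non-negative but the stored result is negative: signed overflow. The true value 1463272 + 1318108 = 2781380 lies outside [-2097152, 2097151].

-1412924; overflow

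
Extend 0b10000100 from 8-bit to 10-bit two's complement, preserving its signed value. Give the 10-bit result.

MSB of 10000100 is 1; replicate it into the new high bits.
11|10000100 → 1110000100 (still -124).

1110000100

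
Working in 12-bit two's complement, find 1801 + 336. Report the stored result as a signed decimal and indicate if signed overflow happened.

-1959; overflow

1801 → 011100001001
336 → 000101010000
  011100001001
+ 000101010000
= 100001011001
Result 100001011001: MSB = 1 → 2137 − 4096 = -1959.
Both addends are non-negative but the stored result is negative: signed overflow. The true value 1801 + 336 = 2137 lies outside [-2048, 2047].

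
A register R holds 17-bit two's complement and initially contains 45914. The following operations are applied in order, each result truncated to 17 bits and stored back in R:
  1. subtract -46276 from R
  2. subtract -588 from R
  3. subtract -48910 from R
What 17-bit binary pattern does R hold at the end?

Start: R = 45914 = 01011001101011010.
R = 45914 − (-46276) = 92190; wraps to -38882 = 10110100000011110
R = -38882 − (-588) = -38294 = 10110101001101010
R = -38294 − (-48910) = 10616 = 00010100101111000

00010100101111000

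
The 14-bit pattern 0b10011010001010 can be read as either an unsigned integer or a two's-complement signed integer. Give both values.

Unsigned: 10011010001010 = 9866.
Signed: MSB=1 → 9866 − 16384 = -6518.

unsigned = 9866, signed = -6518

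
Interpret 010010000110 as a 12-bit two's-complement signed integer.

1158

MSB is 0, so the value is non-negative: 010010000110 = 1158.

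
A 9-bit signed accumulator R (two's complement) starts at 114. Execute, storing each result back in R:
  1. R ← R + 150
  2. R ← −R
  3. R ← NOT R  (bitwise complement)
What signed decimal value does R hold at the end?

-249

Start: R = 114 = 001110010.
R = 114 + 150 = 264; wraps to -248 = 100001000
R = −(-248) = 248 = 011111000
R = NOT 011111000 = 100000111 = -249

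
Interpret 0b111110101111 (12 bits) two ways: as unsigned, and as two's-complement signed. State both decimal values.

unsigned = 4015, signed = -81

Unsigned: 111110101111 = 4015.
Signed: MSB=1 → 4015 − 4096 = -81.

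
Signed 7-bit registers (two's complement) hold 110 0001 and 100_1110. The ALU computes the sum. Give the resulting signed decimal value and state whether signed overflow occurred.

110 0001 → 1100001 = -31 (signed)
100_1110 → 1001110 = -50 (signed)
  1100001
+ 1001110
= 0101111  (discard carry-out 1)
Result 0101111: MSB = 0 → value 47.
Both addends are negative but the stored result is non-negative: signed overflow. The true value -31 + (-50) = -81 lies outside [-64, 63].

47; overflow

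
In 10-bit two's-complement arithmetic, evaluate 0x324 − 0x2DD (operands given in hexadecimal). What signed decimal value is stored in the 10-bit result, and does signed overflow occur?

71; no overflow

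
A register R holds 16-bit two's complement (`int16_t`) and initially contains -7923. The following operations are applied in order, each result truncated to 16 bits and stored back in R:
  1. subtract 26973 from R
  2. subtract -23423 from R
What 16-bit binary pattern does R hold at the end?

1101001100101111

Start: R = -7923 = 1110000100001101.
R = -7923 − 26973 = -34896; wraps to 30640 = 0111011110110000
R = 30640 − (-23423) = 54063; wraps to -11473 = 1101001100101111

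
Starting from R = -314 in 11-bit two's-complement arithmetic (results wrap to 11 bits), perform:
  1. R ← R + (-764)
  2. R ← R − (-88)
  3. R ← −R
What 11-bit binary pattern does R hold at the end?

Start: R = -314 = 11011000110.
R = -314 + (-764) = -1078; wraps to 970 = 01111001010
R = 970 − (-88) = 1058; wraps to -990 = 10000100010
R = −(-990) = 990 = 01111011110

01111011110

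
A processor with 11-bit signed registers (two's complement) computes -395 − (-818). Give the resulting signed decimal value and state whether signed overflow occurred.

-395 → 11001110101
-818 → 10011001110
Subtract via negate-and-add: invert 10011001110 + 1 = 01100110010 (i.e. 818).
  11001110101
+ 01100110010
= 00110100111  (discard carry-out 1)
Result 00110100111: MSB = 0 → value 423.
Addends (after negating the subtrahend) have opposite signs, so signed overflow cannot occur.

423; no overflow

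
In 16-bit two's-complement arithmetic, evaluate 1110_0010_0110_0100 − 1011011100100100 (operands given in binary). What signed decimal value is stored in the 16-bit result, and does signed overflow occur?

1110_0010_0110_0100 → 1110001001100100 = -7580 (signed)
1011011100100100 = -18652 (signed)
Subtract via negate-and-add: invert 1011011100100100 + 1 = 0100100011011100 (i.e. 18652).
  1110001001100100
+ 0100100011011100
= 0010101101000000  (discard carry-out 1)
Result 0010101101000000: MSB = 0 → value 11072.
Addends (after negating the subtrahend) have opposite signs, so signed overflow cannot occur.

11072; no overflow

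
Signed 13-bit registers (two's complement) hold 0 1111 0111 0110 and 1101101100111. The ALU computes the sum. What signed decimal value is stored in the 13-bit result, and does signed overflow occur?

0 1111 0111 0110 → 0111101110110 = 3958 (signed)
1101101100111 = -1177 (signed)
  0111101110110
+ 1101101100111
= 0101011011101  (discard carry-out 1)
Result 0101011011101: MSB = 0 → value 2781.
Addends have opposite signs, so signed overflow cannot occur.

2781; no overflow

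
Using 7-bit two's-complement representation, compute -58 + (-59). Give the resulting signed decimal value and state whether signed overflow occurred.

11; overflow

-58 → 1000110
-59 → 1000101
  1000110
+ 1000101
= 0001011  (discard carry-out 1)
Result 0001011: MSB = 0 → value 11.
Both addends are negative but the stored result is non-negative: signed overflow. The true value -58 + (-59) = -117 lies outside [-64, 63].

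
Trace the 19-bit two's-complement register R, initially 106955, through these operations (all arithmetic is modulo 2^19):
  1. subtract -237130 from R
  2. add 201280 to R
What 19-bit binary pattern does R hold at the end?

Start: R = 106955 = 0011010000111001011.
R = 106955 − (-237130) = 344085; wraps to -180203 = 1010100000000010101
R = -180203 + 201280 = 21077 = 0000101001001010101

0000101001001010101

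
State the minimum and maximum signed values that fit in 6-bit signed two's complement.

min = -32, max = 31

Minimum: −2^5 = -32.
Maximum: 2^5 − 1 = 31.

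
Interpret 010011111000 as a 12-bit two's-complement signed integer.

1272

MSB is 0, so the value is non-negative: 010011111000 = 1272.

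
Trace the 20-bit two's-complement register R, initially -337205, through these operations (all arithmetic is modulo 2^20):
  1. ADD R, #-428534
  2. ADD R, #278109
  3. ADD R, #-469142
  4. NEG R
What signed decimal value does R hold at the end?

-91804

Start: R = -337205 = 10101101101011001011.
R = -337205 + (-428534) = -765739; wraps to 282837 = 01000101000011010101
R = 282837 + 278109 = 560946; wraps to -487630 = 10001000111100110010
R = -487630 + (-469142) = -956772; wraps to 91804 = 00010110011010011100
R = −(91804) = -91804 = 11101001100101100100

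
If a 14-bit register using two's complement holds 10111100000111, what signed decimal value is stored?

MSB is 1, so the value is negative.
Unsigned reading: 12039. Subtract 2^14 = 16384: 12039 − 16384 = -4345.

-4345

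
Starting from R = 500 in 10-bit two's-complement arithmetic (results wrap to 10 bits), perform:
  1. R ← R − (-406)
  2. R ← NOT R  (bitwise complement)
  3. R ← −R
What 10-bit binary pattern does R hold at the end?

Start: R = 500 = 0111110100.
R = 500 − (-406) = 906; wraps to -118 = 1110001010
R = NOT 1110001010 = 0001110101 = 117
R = −(117) = -117 = 1110001011

1110001011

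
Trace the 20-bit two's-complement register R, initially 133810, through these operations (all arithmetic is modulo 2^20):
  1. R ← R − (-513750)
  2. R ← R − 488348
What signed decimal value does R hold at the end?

Start: R = 133810 = 00100000101010110010.
R = 133810 − (-513750) = 647560; wraps to -401016 = 10011110000110001000
R = -401016 − 488348 = -889364; wraps to 159212 = 00100110110111101100

159212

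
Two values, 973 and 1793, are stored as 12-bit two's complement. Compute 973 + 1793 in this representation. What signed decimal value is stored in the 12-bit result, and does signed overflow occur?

973 → 001111001101
1793 → 011100000001
  001111001101
+ 011100000001
= 101011001110
Result 101011001110: MSB = 1 → 2766 − 4096 = -1330.
Both addends are non-negative but the stored result is negative: signed overflow. The true value 973 + 1793 = 2766 lies outside [-2048, 2047].

-1330; overflow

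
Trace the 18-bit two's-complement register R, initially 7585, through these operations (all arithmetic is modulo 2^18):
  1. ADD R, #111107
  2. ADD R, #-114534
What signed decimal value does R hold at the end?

4158

Start: R = 7585 = 000001110110100001.
R = 7585 + 111107 = 118692 = 011100111110100100
R = 118692 + (-114534) = 4158 = 000001000000111110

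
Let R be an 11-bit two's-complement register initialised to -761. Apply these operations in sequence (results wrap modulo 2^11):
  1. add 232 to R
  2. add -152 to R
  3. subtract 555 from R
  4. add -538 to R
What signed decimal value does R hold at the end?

274

Start: R = -761 = 10100000111.
R = -761 + 232 = -529 = 10111101111
R = -529 + (-152) = -681 = 10101010111
R = -681 − 555 = -1236; wraps to 812 = 01100101100
R = 812 + (-538) = 274 = 00100010010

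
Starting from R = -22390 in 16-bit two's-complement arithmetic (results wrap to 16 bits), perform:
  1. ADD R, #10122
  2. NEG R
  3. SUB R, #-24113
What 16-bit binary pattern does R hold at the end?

1000111000011101

Start: R = -22390 = 1010100010001010.
R = -22390 + 10122 = -12268 = 1101000000010100
R = −(-12268) = 12268 = 0010111111101100
R = 12268 − (-24113) = 36381; wraps to -29155 = 1000111000011101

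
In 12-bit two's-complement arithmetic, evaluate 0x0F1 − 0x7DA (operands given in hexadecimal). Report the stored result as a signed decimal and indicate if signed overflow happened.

-1769; no overflow

0x0F1 = 000011110001 = 241 (signed)
0x7DA = 011111011010 = 2010 (signed)
Subtract via negate-and-add: invert 011111011010 + 1 = 100000100110 (i.e. -2010).
  000011110001
+ 100000100110
= 100100010111
Result 100100010111: MSB = 1 → 2327 − 4096 = -1769.
Addends (after negating the subtrahend) have opposite signs, so signed overflow cannot occur.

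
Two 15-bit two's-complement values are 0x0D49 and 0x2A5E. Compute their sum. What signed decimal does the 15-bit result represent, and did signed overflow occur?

14247; no overflow

0x0D49 = 000110101001001 = 3401 (signed)
0x2A5E = 010101001011110 = 10846 (signed)
  000110101001001
+ 010101001011110
= 011011110100111
Result 011011110100111: MSB = 0 → value 14247.
Both addends are non-negative and so is the stored result: no signed overflow.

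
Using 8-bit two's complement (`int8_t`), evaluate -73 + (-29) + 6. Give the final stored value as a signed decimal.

-96

-73 + (-29) = -102 (10011010)
-102 + 6 = -96 (10100000)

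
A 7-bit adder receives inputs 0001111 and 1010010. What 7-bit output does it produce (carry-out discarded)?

1100001

  0001111
+ 1010010
= 1100001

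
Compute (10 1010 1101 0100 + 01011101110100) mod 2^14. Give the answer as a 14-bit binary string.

00001001001000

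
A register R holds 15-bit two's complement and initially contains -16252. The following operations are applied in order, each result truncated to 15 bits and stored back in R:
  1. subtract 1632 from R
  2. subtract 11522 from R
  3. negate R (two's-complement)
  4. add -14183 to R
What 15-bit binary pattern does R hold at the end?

Start: R = -16252 = 100000010000100.
R = -16252 − 1632 = -17884; wraps to 14884 = 011101000100100
R = 14884 − 11522 = 3362 = 000110100100010
R = −(3362) = -3362 = 111001011011110
R = -3362 + (-14183) = -17545; wraps to 15223 = 011101101110111

011101101110111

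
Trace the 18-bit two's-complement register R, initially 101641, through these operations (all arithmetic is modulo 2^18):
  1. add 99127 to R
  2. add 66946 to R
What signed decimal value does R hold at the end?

Start: R = 101641 = 011000110100001001.
R = 101641 + 99127 = 200768; wraps to -61376 = 110001000001000000
R = -61376 + 66946 = 5570 = 000001010111000010

5570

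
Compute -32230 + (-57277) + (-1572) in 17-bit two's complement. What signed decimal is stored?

-32230 + (-57277) = -89507 → wraps to 41565 (01010001001011101)
41565 + (-1572) = 39993 (01001110000111001)

39993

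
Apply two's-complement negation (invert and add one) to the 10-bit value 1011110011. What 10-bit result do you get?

0100001101

Invert: 0100001100. Add 1: 0100001101.
Check: 1011110011 = -269, 0100001101 = 269.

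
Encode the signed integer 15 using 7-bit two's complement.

0001111

15 is non-negative, so write it directly in 7 bits: 0001111.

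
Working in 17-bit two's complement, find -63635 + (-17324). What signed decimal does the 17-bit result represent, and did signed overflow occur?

50113; overflow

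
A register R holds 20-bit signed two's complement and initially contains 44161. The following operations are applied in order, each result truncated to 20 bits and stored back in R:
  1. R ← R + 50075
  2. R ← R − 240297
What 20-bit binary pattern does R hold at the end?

11011100010101110011

Start: R = 44161 = 00001010110010000001.
R = 44161 + 50075 = 94236 = 00010111000000011100
R = 94236 − 240297 = -146061 = 11011100010101110011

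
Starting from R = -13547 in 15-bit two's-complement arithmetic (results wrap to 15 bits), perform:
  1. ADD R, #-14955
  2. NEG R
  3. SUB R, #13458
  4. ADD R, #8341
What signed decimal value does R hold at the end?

-9383

Start: R = -13547 = 100101100010101.
R = -13547 + (-14955) = -28502; wraps to 4266 = 001000010101010
R = −(4266) = -4266 = 110111101010110
R = -4266 − 13458 = -17724; wraps to 15044 = 011101011000100
R = 15044 + 8341 = 23385; wraps to -9383 = 101101101011001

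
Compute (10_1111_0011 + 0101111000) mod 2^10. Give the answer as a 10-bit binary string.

  1011110011
+ 0101111000
= 0001101011  (discard carry-out 1)

0001101011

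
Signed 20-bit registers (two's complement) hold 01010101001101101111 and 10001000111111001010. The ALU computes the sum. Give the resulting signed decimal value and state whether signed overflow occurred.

-138439; no overflow

01010101001101101111 = 349039 (signed)
10001000111111001010 = -487478 (signed)
  01010101001101101111
+ 10001000111111001010
= 11011110001100111001
Result 11011110001100111001: MSB = 1 → 910137 − 1048576 = -138439.
Addends have opposite signs, so signed overflow cannot occur.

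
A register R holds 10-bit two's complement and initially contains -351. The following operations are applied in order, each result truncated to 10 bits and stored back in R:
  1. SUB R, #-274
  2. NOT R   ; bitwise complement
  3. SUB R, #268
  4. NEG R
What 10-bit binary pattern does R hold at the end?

0011000000

Start: R = -351 = 1010100001.
R = -351 − (-274) = -77 = 1110110011
R = NOT 1110110011 = 0001001100 = 76
R = 76 − 268 = -192 = 1101000000
R = −(-192) = 192 = 0011000000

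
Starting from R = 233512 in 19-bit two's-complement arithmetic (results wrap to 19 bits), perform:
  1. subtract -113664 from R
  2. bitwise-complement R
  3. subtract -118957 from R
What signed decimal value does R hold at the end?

Start: R = 233512 = 0111001000000101000.
R = 233512 − (-113664) = 347176; wraps to -177112 = 1010100110000101000
R = NOT 1010100110000101000 = 0101011001111010111 = 177111
R = 177111 − (-118957) = 296068; wraps to -228220 = 1001000010010000100

-228220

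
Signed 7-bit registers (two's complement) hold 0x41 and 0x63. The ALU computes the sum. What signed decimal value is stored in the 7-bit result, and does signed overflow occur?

0x41 = 1000001 = -63 (signed)
0x63 = 1100011 = -29 (signed)
  1000001
+ 1100011
= 0100100  (discard carry-out 1)
Result 0100100: MSB = 0 → value 36.
Both addends are negative but the stored result is non-negative: signed overflow. The true value -63 + (-29) = -92 lies outside [-64, 63].

36; overflow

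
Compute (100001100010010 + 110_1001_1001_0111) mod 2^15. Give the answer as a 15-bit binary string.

010110010101001

  100001100010010
+ 110100110010111
= 010110010101001  (discard carry-out 1)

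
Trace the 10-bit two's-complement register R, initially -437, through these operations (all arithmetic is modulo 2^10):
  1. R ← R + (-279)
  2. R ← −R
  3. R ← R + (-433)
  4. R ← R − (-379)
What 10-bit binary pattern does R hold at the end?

Start: R = -437 = 1001001011.
R = -437 + (-279) = -716; wraps to 308 = 0100110100
R = −(308) = -308 = 1011001100
R = -308 + (-433) = -741; wraps to 283 = 0100011011
R = 283 − (-379) = 662; wraps to -362 = 1010010110

1010010110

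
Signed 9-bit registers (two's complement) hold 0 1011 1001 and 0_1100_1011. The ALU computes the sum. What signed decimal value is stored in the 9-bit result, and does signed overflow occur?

-124; overflow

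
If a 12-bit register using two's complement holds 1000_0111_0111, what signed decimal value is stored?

MSB is 1, so the value is negative.
Invert: 011110001000. Add 1: 011110001001 = 1929. So the value is −1929.

-1929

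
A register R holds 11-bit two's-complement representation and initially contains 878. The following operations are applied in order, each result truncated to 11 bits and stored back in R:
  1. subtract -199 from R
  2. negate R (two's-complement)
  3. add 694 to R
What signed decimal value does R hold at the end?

Start: R = 878 = 01101101110.
R = 878 − (-199) = 1077; wraps to -971 = 10000110101
R = −(-971) = 971 = 01111001011
R = 971 + 694 = 1665; wraps to -383 = 11010000001

-383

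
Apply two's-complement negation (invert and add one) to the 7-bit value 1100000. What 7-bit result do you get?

Invert: 0011111. Add 1: 0100000.
Check: 1100000 = -32, 0100000 = 32.

0100000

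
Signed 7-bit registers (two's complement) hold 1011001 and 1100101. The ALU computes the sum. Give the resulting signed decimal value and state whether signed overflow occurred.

62; overflow

1011001 = -39 (signed)
1100101 = -27 (signed)
  1011001
+ 1100101
= 0111110  (discard carry-out 1)
Result 0111110: MSB = 0 → value 62.
Both addends are negative but the stored result is non-negative: signed overflow. The true value -39 + (-27) = -66 lies outside [-64, 63].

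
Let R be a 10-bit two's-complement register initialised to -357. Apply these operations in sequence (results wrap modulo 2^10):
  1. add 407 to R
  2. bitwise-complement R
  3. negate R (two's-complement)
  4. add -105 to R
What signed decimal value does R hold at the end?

-54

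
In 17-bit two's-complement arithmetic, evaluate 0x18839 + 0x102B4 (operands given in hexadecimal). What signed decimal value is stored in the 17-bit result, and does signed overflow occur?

35565; overflow

0x18839 = 11000100000111001 = -30663 (signed)
0x102B4 = 10000001010110100 = -64844 (signed)
  11000100000111001
+ 10000001010110100
= 01000101011101101  (discard carry-out 1)
Result 01000101011101101: MSB = 0 → value 35565.
Both addends are negative but the stored result is non-negative: signed overflow. The true value -30663 + (-64844) = -95507 lies outside [-65536, 65535].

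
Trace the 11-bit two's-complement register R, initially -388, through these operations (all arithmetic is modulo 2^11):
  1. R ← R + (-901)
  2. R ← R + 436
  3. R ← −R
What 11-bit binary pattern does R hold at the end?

01101010101

Start: R = -388 = 11001111100.
R = -388 + (-901) = -1289; wraps to 759 = 01011110111
R = 759 + 436 = 1195; wraps to -853 = 10010101011
R = −(-853) = 853 = 01101010101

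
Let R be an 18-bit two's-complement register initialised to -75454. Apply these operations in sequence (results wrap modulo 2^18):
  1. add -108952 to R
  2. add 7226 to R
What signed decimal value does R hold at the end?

84964

Start: R = -75454 = 101101100101000010.
R = -75454 + (-108952) = -184406; wraps to 77738 = 010010111110101010
R = 77738 + 7226 = 84964 = 010100101111100100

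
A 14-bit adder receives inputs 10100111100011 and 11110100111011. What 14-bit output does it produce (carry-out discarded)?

  10100111100011
+ 11110100111011
= 10011100011110  (discard carry-out 1)

10011100011110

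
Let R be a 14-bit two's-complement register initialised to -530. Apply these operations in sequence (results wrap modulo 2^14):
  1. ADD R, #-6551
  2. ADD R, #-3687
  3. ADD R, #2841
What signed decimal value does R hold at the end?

-7927

Start: R = -530 = 11110111101110.
R = -530 + (-6551) = -7081 = 10010001010111
R = -7081 + (-3687) = -10768; wraps to 5616 = 01010111110000
R = 5616 + 2841 = 8457; wraps to -7927 = 10000100001001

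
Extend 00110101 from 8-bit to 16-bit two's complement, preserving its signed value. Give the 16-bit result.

MSB of 00110101 is 0; replicate it into the new high bits.
00000000|00110101 → 0000000000110101 (still 53).

0000000000110101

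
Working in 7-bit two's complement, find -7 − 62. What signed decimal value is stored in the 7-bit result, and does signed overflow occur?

59; overflow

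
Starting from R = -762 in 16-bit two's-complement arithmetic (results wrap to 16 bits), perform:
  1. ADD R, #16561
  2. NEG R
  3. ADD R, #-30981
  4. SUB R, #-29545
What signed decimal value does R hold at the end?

-17235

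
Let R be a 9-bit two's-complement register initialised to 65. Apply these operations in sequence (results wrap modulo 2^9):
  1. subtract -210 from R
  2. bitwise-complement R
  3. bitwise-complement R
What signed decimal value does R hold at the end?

Start: R = 65 = 001000001.
R = 65 − (-210) = 275; wraps to -237 = 100010011
R = NOT 100010011 = 011101100 = 236
R = NOT 011101100 = 100010011 = -237

-237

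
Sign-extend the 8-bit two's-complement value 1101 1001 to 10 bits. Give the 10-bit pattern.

MSB of 11011001 is 1; replicate it into the new high bits.
11|11011001 → 1111011001 (still -39).

1111011001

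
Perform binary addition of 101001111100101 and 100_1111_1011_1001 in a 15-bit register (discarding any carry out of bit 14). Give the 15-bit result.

010001110011110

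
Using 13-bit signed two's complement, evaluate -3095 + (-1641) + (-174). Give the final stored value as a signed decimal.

3282

-3095 + (-1641) = -4736 → wraps to 3456 (0110110000000)
3456 + (-174) = 3282 (0110011010010)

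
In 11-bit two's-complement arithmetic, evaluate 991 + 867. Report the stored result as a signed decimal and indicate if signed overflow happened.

991 → 01111011111
867 → 01101100011
  01111011111
+ 01101100011
= 11101000010
Result 11101000010: MSB = 1 → 1858 − 2048 = -190.
Both addends are non-negative but the stored result is negative: signed overflow. The true value 991 + 867 = 1858 lies outside [-1024, 1023].

-190; overflow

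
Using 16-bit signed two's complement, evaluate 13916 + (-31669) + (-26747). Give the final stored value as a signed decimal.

21036

13916 + (-31669) = -17753 (1011101010100111)
-17753 + (-26747) = -44500 → wraps to 21036 (0101001000101100)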